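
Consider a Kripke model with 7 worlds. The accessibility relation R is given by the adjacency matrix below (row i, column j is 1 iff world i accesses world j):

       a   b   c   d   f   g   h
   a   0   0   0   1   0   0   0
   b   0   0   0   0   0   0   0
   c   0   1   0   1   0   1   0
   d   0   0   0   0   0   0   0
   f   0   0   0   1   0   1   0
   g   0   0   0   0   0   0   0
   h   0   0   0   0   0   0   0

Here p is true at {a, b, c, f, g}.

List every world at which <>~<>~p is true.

{a, c, f}

a: successors {d}; ~<>~p there: d:T. ✓
b: no successors, so <>~<>~p fails. ✗
c: successors {b, d, g}; ~<>~p there: b:T, d:T, g:T. ✓
d: no successors, so <>~<>~p fails. ✗
f: successors {d, g}; ~<>~p there: d:T, g:T. ✓
g: no successors, so <>~<>~p fails. ✗
h: no successors, so <>~<>~p fails. ✗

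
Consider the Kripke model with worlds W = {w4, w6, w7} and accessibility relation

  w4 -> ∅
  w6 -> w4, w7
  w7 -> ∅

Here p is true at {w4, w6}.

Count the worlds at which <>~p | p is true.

w4: <>~p is F, p is T. ✓
w6: <>~p is T, p is T. ✓
w7: <>~p is F, p is F. ✗
Satisfying worlds: {w4, w6}.

2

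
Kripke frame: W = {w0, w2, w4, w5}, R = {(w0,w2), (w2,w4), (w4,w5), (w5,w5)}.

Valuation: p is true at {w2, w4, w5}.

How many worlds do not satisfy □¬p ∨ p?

w0: □¬p is F, p is F. ✗
w2: □¬p is F, p is T. ✓
w4: □¬p is F, p is T. ✓
w5: □¬p is F, p is T. ✓
Satisfying worlds: {w2, w4, w5}.
So □¬p ∨ p fails at the other 1 world.

1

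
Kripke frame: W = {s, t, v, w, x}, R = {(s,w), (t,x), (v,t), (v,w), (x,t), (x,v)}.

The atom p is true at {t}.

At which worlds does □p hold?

s: successors {w}; p there: w:F. ✗
t: successors {x}; p there: x:F. ✗
v: successors {t, w}; p there: t:T, w:F. ✗
w: no successors, so □p holds vacuously. ✓
x: successors {t, v}; p there: t:T, v:F. ✗

{w}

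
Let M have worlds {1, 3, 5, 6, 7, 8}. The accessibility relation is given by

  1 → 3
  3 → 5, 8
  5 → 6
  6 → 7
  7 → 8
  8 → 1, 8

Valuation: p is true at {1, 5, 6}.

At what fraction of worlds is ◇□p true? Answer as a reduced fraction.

1/6

1: successors {3}; □p there: 3:F. ✗
3: successors {5, 8}; □p there: 5:T, 8:F. ✓
5: successors {6}; □p there: 6:F. ✗
6: successors {7}; □p there: 7:F. ✗
7: successors {8}; □p there: 8:F. ✗
8: successors {1, 8}; □p there: 1:F, 8:F. ✗
That's 1 of 6 worlds, so 1/6.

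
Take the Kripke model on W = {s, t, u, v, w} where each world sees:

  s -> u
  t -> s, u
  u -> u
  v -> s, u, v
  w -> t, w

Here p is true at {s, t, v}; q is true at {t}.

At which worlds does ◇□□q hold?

s: successors {u}; □□q there: u:F. ✗
t: successors {s, u}; □□q there: s:F, u:F. ✗
u: successors {u}; □□q there: u:F. ✗
v: successors {s, u, v}; □□q there: s:F, u:F, v:F. ✗
w: successors {t, w}; □□q there: t:F, w:F. ✗

∅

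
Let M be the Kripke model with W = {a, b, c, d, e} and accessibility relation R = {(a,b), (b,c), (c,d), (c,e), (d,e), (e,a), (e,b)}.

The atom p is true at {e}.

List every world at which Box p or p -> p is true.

a: Box p or p is F, p is F. ✓
b: Box p or p is F, p is F. ✓
c: Box p or p is F, p is F. ✓
d: Box p or p is T, p is F. ✗
e: Box p or p is T, p is T. ✓

{a, b, c, e}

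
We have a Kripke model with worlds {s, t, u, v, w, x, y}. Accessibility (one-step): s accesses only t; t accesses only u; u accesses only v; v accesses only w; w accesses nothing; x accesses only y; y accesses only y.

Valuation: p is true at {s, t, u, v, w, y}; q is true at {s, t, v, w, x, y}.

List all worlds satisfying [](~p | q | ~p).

s: successors {t}; ~p | q | ~p there: t:T. ✓
t: successors {u}; ~p | q | ~p there: u:F. ✗
u: successors {v}; ~p | q | ~p there: v:T. ✓
v: successors {w}; ~p | q | ~p there: w:T. ✓
w: no successors, so [](~p | q | ~p) holds vacuously. ✓
x: successors {y}; ~p | q | ~p there: y:T. ✓
y: successors {y}; ~p | q | ~p there: y:T. ✓

{s, u, v, w, x, y}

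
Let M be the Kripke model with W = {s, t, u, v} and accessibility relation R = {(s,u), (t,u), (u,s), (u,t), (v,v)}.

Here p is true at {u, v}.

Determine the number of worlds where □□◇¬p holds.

s: successors {u}; □◇¬p there: u:F. ✗
t: successors {u}; □◇¬p there: u:F. ✗
u: successors {s, t}; □◇¬p there: s:T, t:T. ✓
v: successors {v}; □◇¬p there: v:F. ✗
Satisfying worlds: {u}.

1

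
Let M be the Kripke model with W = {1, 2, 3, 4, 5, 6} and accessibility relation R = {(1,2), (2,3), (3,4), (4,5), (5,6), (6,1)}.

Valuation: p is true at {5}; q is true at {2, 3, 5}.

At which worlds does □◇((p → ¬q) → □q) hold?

1: successors {2}; ◇((p → ¬q) → □q) there: 2:F. ✗
2: successors {3}; ◇((p → ¬q) → □q) there: 3:T. ✓
3: successors {4}; ◇((p → ¬q) → □q) there: 4:T. ✓
4: successors {5}; ◇((p → ¬q) → □q) there: 5:F. ✗
5: successors {6}; ◇((p → ¬q) → □q) there: 6:T. ✓
6: successors {1}; ◇((p → ¬q) → □q) there: 1:T. ✓

{2, 3, 5, 6}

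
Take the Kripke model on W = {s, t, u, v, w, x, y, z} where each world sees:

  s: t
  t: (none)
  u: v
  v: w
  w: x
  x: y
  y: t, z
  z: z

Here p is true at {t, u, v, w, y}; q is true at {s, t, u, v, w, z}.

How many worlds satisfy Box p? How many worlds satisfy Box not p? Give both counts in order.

For Box p:
s: successors {t}; p there: t:T. ✓
t: no successors, so Box p holds vacuously. ✓
u: successors {v}; p there: v:T. ✓
v: successors {w}; p there: w:T. ✓
w: successors {x}; p there: x:F. ✗
x: successors {y}; p there: y:T. ✓
y: successors {t, z}; p there: t:T, z:F. ✗
z: successors {z}; p there: z:F. ✗
— 5 worlds.
For Box not p:
s: successors {t}; not p there: t:F. ✗
t: no successors, so Box not p holds vacuously. ✓
u: successors {v}; not p there: v:F. ✗
v: successors {w}; not p there: w:F. ✗
w: successors {x}; not p there: x:T. ✓
x: successors {y}; not p there: y:F. ✗
y: successors {t, z}; not p there: t:F, z:T. ✗
z: successors {z}; not p there: z:T. ✓
— 3 worlds.

5 and 3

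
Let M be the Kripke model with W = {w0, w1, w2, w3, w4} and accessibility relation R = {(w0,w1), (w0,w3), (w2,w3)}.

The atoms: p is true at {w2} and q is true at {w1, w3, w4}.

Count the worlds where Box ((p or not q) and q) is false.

2

w0: successors {w1, w3}; (p or not q) and q there: w1:F, w3:F. ✗
w1: no successors, so Box ((p or not q) and q) holds vacuously. ✓
w2: successors {w3}; (p or not q) and q there: w3:F. ✗
w3: no successors, so Box ((p or not q) and q) holds vacuously. ✓
w4: no successors, so Box ((p or not q) and q) holds vacuously. ✓
Satisfying worlds: {w1, w3, w4}.
So Box ((p or not q) and q) fails at the other 2 worlds.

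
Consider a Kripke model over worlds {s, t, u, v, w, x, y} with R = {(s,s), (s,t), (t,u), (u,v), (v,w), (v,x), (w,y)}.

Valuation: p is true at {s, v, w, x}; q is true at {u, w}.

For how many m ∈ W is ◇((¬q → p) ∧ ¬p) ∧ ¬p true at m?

1

s: ◇((¬q → p) ∧ ¬p) is F, ¬p is F. ✗
t: ◇((¬q → p) ∧ ¬p) is T, ¬p is T. ✓
u: ◇((¬q → p) ∧ ¬p) is F, ¬p is T. ✗
v: ◇((¬q → p) ∧ ¬p) is F, ¬p is F. ✗
w: ◇((¬q → p) ∧ ¬p) is F, ¬p is F. ✗
x: ◇((¬q → p) ∧ ¬p) is F, ¬p is F. ✗
y: ◇((¬q → p) ∧ ¬p) is F, ¬p is T. ✗
Satisfying worlds: {t}.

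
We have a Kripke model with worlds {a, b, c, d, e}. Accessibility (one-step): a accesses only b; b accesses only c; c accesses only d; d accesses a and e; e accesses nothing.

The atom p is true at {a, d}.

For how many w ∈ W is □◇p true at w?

3

a: successors {b}; ◇p there: b:F. ✗
b: successors {c}; ◇p there: c:T. ✓
c: successors {d}; ◇p there: d:T. ✓
d: successors {a, e}; ◇p there: a:F, e:F. ✗
e: no successors, so □◇p holds vacuously. ✓
Satisfying worlds: {b, c, e}.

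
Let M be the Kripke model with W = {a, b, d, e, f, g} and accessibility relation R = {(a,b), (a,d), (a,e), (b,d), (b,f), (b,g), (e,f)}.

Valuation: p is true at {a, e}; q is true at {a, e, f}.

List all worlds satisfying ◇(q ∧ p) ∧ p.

a: ◇(q ∧ p) is T, p is T. ✓
b: ◇(q ∧ p) is F, p is F. ✗
d: ◇(q ∧ p) is F, p is F. ✗
e: ◇(q ∧ p) is F, p is T. ✗
f: ◇(q ∧ p) is F, p is F. ✗
g: ◇(q ∧ p) is F, p is F. ✗

{a}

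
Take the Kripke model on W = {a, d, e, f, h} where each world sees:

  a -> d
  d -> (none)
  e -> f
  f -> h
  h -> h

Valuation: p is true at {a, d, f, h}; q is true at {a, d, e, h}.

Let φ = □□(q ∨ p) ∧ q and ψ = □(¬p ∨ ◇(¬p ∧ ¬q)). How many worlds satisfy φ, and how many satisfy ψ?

For □□(q ∨ p) ∧ q:
a: □□(q ∨ p) is T, q is T. ✓
d: □□(q ∨ p) is T, q is T. ✓
e: □□(q ∨ p) is T, q is T. ✓
f: □□(q ∨ p) is T, q is F. ✗
h: □□(q ∨ p) is T, q is T. ✓
— 4 worlds.
For □(¬p ∨ ◇(¬p ∧ ¬q)):
a: successors {d}; ¬p ∨ ◇(¬p ∧ ¬q) there: d:F. ✗
d: no successors, so □(¬p ∨ ◇(¬p ∧ ¬q)) holds vacuously. ✓
e: successors {f}; ¬p ∨ ◇(¬p ∧ ¬q) there: f:F. ✗
f: successors {h}; ¬p ∨ ◇(¬p ∧ ¬q) there: h:F. ✗
h: successors {h}; ¬p ∨ ◇(¬p ∧ ¬q) there: h:F. ✗
— 1 world.

4 and 1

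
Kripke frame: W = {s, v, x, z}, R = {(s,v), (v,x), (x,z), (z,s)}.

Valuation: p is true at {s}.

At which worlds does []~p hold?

{s, v, x}

s: successors {v}; ~p there: v:T. ✓
v: successors {x}; ~p there: x:T. ✓
x: successors {z}; ~p there: z:T. ✓
z: successors {s}; ~p there: s:F. ✗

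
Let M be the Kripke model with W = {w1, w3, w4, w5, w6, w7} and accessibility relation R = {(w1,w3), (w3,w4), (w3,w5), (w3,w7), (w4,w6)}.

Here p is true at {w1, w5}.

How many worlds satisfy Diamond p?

1

w1: successors {w3}; p there: w3:F. ✗
w3: successors {w4, w5, w7}; p there: w4:F, w5:T, w7:F. ✓
w4: successors {w6}; p there: w6:F. ✗
w5: no successors, so Diamond p fails. ✗
w6: no successors, so Diamond p fails. ✗
w7: no successors, so Diamond p fails. ✗
Satisfying worlds: {w3}.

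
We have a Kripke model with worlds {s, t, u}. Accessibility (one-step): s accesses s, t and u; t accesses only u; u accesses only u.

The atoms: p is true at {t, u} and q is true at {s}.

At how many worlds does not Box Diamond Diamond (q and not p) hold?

3

s: Box Diamond Diamond (q and not p) is F. ✓
t: Box Diamond Diamond (q and not p) is F. ✓
u: Box Diamond Diamond (q and not p) is F. ✓
Satisfying worlds: {s, t, u}.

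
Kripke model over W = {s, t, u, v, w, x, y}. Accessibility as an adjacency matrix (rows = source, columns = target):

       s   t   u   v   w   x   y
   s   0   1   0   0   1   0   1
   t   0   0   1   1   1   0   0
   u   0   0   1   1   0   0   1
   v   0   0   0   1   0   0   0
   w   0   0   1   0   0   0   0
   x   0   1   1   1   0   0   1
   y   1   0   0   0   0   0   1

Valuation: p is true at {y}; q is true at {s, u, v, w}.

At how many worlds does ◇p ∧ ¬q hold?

s: ◇p is T, ¬q is F. ✗
t: ◇p is F, ¬q is T. ✗
u: ◇p is T, ¬q is F. ✗
v: ◇p is F, ¬q is F. ✗
w: ◇p is F, ¬q is F. ✗
x: ◇p is T, ¬q is T. ✓
y: ◇p is T, ¬q is T. ✓
Satisfying worlds: {x, y}.

2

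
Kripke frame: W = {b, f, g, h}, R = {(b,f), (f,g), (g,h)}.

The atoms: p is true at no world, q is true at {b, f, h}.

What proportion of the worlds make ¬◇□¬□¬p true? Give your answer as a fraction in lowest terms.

3/4

b: ◇□¬□¬p is F. ✓
f: ◇□¬□¬p is F. ✓
g: ◇□¬□¬p is T. ✗
h: ◇□¬□¬p is F. ✓
That's 3 of 4 worlds, so 3/4.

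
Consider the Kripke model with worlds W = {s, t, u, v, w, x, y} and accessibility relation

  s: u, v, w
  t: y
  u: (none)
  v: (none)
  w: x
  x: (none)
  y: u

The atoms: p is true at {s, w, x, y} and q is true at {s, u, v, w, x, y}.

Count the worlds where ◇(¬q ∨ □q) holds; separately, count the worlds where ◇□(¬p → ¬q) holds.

4 and 3

For ◇(¬q ∨ □q):
s: successors {u, v, w}; ¬q ∨ □q there: u:T, v:T, w:T. ✓
t: successors {y}; ¬q ∨ □q there: y:T. ✓
u: no successors, so ◇(¬q ∨ □q) fails. ✗
v: no successors, so ◇(¬q ∨ □q) fails. ✗
w: successors {x}; ¬q ∨ □q there: x:T. ✓
x: no successors, so ◇(¬q ∨ □q) fails. ✗
y: successors {u}; ¬q ∨ □q there: u:T. ✓
— 4 worlds.
For ◇□(¬p → ¬q):
s: successors {u, v, w}; □(¬p → ¬q) there: u:T, v:T, w:T. ✓
t: successors {y}; □(¬p → ¬q) there: y:F. ✗
u: no successors, so ◇□(¬p → ¬q) fails. ✗
v: no successors, so ◇□(¬p → ¬q) fails. ✗
w: successors {x}; □(¬p → ¬q) there: x:T. ✓
x: no successors, so ◇□(¬p → ¬q) fails. ✗
y: successors {u}; □(¬p → ¬q) there: u:T. ✓
— 3 worlds.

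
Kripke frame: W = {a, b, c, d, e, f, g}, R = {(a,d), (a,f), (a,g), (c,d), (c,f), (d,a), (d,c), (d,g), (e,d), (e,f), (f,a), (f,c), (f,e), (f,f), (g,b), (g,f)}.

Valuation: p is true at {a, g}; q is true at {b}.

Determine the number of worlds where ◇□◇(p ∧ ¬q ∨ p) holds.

3

a: successors {d, f, g}; □◇(p ∧ ¬q ∨ p) there: d:F, f:F, g:F. ✗
b: no successors, so ◇□◇(p ∧ ¬q ∨ p) fails. ✗
c: successors {d, f}; □◇(p ∧ ¬q ∨ p) there: d:F, f:F. ✗
d: successors {a, c, g}; □◇(p ∧ ¬q ∨ p) there: a:F, c:T, g:F. ✓
e: successors {d, f}; □◇(p ∧ ¬q ∨ p) there: d:F, f:F. ✗
f: successors {a, c, e, f}; □◇(p ∧ ¬q ∨ p) there: a:F, c:T, e:T, f:F. ✓
g: successors {b, f}; □◇(p ∧ ¬q ∨ p) there: b:T, f:F. ✓
Satisfying worlds: {d, f, g}.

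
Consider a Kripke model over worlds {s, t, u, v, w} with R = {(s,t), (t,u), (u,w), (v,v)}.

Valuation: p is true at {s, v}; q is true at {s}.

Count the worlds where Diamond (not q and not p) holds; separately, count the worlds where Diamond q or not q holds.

3 and 4

For Diamond (not q and not p):
s: successors {t}; not q and not p there: t:T. ✓
t: successors {u}; not q and not p there: u:T. ✓
u: successors {w}; not q and not p there: w:T. ✓
v: successors {v}; not q and not p there: v:F. ✗
w: no successors, so Diamond (not q and not p) fails. ✗
— 3 worlds.
For Diamond q or not q:
s: Diamond q is F, not q is F. ✗
t: Diamond q is F, not q is T. ✓
u: Diamond q is F, not q is T. ✓
v: Diamond q is F, not q is T. ✓
w: Diamond q is F, not q is T. ✓
— 4 worlds.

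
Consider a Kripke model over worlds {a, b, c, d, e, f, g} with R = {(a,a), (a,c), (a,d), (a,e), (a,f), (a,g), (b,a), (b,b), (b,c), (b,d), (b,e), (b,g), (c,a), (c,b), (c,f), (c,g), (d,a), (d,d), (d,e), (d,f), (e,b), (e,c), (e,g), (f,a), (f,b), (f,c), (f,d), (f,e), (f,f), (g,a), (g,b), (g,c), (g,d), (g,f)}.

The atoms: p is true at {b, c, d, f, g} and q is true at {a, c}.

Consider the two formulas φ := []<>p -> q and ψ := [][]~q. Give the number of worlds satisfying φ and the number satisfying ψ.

For []<>p -> q:
a: []<>p is T, q is T. ✓
b: []<>p is T, q is F. ✗
c: []<>p is T, q is T. ✓
d: []<>p is T, q is F. ✗
e: []<>p is T, q is F. ✗
f: []<>p is T, q is F. ✗
g: []<>p is T, q is F. ✗
— 2 worlds.
For [][]~q:
a: successors {a, c, d, e, f, g}; []~q there: a:F, c:F, d:F, e:F, f:F, g:F. ✗
b: successors {a, b, c, d, e, g}; []~q there: a:F, b:F, c:F, d:F, e:F, g:F. ✗
c: successors {a, b, f, g}; []~q there: a:F, b:F, f:F, g:F. ✗
d: successors {a, d, e, f}; []~q there: a:F, d:F, e:F, f:F. ✗
e: successors {b, c, g}; []~q there: b:F, c:F, g:F. ✗
f: successors {a, b, c, d, e, f}; []~q there: a:F, b:F, c:F, d:F, e:F, f:F. ✗
g: successors {a, b, c, d, f}; []~q there: a:F, b:F, c:F, d:F, f:F. ✗
— 0 worlds.

2 and 0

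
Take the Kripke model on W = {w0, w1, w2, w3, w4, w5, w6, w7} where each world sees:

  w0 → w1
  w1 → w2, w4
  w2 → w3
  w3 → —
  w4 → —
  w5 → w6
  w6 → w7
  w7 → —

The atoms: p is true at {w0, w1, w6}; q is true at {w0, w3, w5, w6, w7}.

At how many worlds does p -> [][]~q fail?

w0: p is T, [][]~q is T. ✓
w1: p is T, [][]~q is F. ✗
w2: p is F, [][]~q is T. ✓
w3: p is F, [][]~q is T. ✓
w4: p is F, [][]~q is T. ✓
w5: p is F, [][]~q is F. ✓
w6: p is T, [][]~q is T. ✓
w7: p is F, [][]~q is T. ✓
Satisfying worlds: {w0, w2, w3, w4, w5, w6, w7}.
So p -> [][]~q fails at the other 1 world.

1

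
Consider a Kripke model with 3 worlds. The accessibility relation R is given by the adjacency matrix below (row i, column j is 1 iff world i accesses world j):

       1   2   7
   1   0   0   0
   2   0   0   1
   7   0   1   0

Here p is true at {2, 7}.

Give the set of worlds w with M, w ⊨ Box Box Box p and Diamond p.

1: Box Box Box p is T, Diamond p is F. ✗
2: Box Box Box p is T, Diamond p is T. ✓
7: Box Box Box p is T, Diamond p is T. ✓

{2, 7}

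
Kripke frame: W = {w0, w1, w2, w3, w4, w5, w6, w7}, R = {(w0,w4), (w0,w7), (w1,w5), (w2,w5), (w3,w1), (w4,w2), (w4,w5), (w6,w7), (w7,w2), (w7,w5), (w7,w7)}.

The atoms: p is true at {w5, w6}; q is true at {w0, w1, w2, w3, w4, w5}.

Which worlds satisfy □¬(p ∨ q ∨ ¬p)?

{w5}

w0: successors {w4, w7}; ¬(p ∨ q ∨ ¬p) there: w4:F, w7:F. ✗
w1: successors {w5}; ¬(p ∨ q ∨ ¬p) there: w5:F. ✗
w2: successors {w5}; ¬(p ∨ q ∨ ¬p) there: w5:F. ✗
w3: successors {w1}; ¬(p ∨ q ∨ ¬p) there: w1:F. ✗
w4: successors {w2, w5}; ¬(p ∨ q ∨ ¬p) there: w2:F, w5:F. ✗
w5: no successors, so □¬(p ∨ q ∨ ¬p) holds vacuously. ✓
w6: successors {w7}; ¬(p ∨ q ∨ ¬p) there: w7:F. ✗
w7: successors {w2, w5, w7}; ¬(p ∨ q ∨ ¬p) there: w2:F, w5:F, w7:F. ✗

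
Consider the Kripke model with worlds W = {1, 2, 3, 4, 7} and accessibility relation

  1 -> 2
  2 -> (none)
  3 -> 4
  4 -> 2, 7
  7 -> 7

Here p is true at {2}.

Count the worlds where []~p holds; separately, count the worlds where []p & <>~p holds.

For []~p:
1: successors {2}; ~p there: 2:F. ✗
2: no successors, so []~p holds vacuously. ✓
3: successors {4}; ~p there: 4:T. ✓
4: successors {2, 7}; ~p there: 2:F, 7:T. ✗
7: successors {7}; ~p there: 7:T. ✓
— 3 worlds.
For []p & <>~p:
1: []p is T, <>~p is F. ✗
2: []p is T, <>~p is F. ✗
3: []p is F, <>~p is T. ✗
4: []p is F, <>~p is T. ✗
7: []p is F, <>~p is T. ✗
— 0 worlds.

3 and 0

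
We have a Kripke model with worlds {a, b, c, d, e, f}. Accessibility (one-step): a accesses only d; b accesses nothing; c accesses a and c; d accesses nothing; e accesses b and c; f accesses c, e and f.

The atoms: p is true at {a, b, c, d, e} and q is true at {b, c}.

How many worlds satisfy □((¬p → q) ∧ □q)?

3

a: successors {d}; (¬p → q) ∧ □q there: d:T. ✓
b: no successors, so □((¬p → q) ∧ □q) holds vacuously. ✓
c: successors {a, c}; (¬p → q) ∧ □q there: a:F, c:F. ✗
d: no successors, so □((¬p → q) ∧ □q) holds vacuously. ✓
e: successors {b, c}; (¬p → q) ∧ □q there: b:T, c:F. ✗
f: successors {c, e, f}; (¬p → q) ∧ □q there: c:F, e:T, f:F. ✗
Satisfying worlds: {a, b, d}.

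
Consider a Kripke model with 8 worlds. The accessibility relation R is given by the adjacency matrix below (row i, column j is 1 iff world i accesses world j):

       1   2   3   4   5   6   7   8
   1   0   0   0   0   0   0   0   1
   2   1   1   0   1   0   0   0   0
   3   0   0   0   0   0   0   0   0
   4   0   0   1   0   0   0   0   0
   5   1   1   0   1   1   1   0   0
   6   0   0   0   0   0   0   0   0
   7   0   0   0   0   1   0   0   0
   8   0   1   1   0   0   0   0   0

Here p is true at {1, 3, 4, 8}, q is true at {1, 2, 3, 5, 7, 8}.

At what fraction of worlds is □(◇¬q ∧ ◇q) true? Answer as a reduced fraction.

1: successors {8}; ◇¬q ∧ ◇q there: 8:F. ✗
2: successors {1, 2, 4}; ◇¬q ∧ ◇q there: 1:F, 2:T, 4:F. ✗
3: no successors, so □(◇¬q ∧ ◇q) holds vacuously. ✓
4: successors {3}; ◇¬q ∧ ◇q there: 3:F. ✗
5: successors {1, 2, 4, 5, 6}; ◇¬q ∧ ◇q there: 1:F, 2:T, 4:F, 5:T, 6:F. ✗
6: no successors, so □(◇¬q ∧ ◇q) holds vacuously. ✓
7: successors {5}; ◇¬q ∧ ◇q there: 5:T. ✓
8: successors {2, 3}; ◇¬q ∧ ◇q there: 2:T, 3:F. ✗
That's 3 of 8 worlds, so 3/8.

3/8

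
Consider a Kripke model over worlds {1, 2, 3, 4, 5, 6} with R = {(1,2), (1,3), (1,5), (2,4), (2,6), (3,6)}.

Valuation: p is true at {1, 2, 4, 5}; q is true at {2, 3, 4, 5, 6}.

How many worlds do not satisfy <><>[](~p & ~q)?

5

1: successors {2, 3, 5}; <>[](~p & ~q) there: 2:T, 3:T, 5:F. ✓
2: successors {4, 6}; <>[](~p & ~q) there: 4:F, 6:F. ✗
3: successors {6}; <>[](~p & ~q) there: 6:F. ✗
4: no successors, so <><>[](~p & ~q) fails. ✗
5: no successors, so <><>[](~p & ~q) fails. ✗
6: no successors, so <><>[](~p & ~q) fails. ✗
Satisfying worlds: {1}.
So <><>[](~p & ~q) fails at the other 5 worlds.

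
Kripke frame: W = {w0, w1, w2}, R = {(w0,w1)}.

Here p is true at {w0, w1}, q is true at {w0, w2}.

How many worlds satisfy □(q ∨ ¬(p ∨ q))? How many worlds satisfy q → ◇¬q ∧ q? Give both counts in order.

For □(q ∨ ¬(p ∨ q)):
w0: successors {w1}; q ∨ ¬(p ∨ q) there: w1:F. ✗
w1: no successors, so □(q ∨ ¬(p ∨ q)) holds vacuously. ✓
w2: no successors, so □(q ∨ ¬(p ∨ q)) holds vacuously. ✓
— 2 worlds.
For q → ◇¬q ∧ q:
w0: q is T, ◇¬q ∧ q is T. ✓
w1: q is F, ◇¬q ∧ q is F. ✓
w2: q is T, ◇¬q ∧ q is F. ✗
— 2 worlds.

2 and 2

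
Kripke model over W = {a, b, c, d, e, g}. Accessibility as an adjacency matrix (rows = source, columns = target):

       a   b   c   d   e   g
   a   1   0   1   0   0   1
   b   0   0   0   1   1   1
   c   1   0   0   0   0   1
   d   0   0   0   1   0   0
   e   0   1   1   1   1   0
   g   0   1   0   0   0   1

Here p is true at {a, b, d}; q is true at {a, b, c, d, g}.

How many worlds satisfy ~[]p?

5

a: []p is F. ✓
b: []p is F. ✓
c: []p is F. ✓
d: []p is T. ✗
e: []p is F. ✓
g: []p is F. ✓
Satisfying worlds: {a, b, c, e, g}.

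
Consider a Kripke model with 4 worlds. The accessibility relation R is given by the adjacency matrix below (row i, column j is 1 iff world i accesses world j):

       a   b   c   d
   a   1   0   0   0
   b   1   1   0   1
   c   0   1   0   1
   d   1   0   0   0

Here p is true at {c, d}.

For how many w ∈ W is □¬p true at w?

2

a: successors {a}; ¬p there: a:T. ✓
b: successors {a, b, d}; ¬p there: a:T, b:T, d:F. ✗
c: successors {b, d}; ¬p there: b:T, d:F. ✗
d: successors {a}; ¬p there: a:T. ✓
Satisfying worlds: {a, d}.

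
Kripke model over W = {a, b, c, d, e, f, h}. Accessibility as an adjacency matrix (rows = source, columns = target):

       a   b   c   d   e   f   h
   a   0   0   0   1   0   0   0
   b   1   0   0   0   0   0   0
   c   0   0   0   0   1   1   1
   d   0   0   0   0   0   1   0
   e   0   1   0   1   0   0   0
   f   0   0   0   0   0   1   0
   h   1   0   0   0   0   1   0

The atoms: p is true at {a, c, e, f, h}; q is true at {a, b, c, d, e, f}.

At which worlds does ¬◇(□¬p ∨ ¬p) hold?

a: ◇(□¬p ∨ ¬p) is T. ✗
b: ◇(□¬p ∨ ¬p) is T. ✗
c: ◇(□¬p ∨ ¬p) is T. ✗
d: ◇(□¬p ∨ ¬p) is F. ✓
e: ◇(□¬p ∨ ¬p) is T. ✗
f: ◇(□¬p ∨ ¬p) is F. ✓
h: ◇(□¬p ∨ ¬p) is T. ✗

{d, f}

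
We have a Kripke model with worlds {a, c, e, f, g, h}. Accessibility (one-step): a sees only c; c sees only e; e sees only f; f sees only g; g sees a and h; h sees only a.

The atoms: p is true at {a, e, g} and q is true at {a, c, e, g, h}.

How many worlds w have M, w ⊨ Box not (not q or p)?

1

a: successors {c}; not (not q or p) there: c:T. ✓
c: successors {e}; not (not q or p) there: e:F. ✗
e: successors {f}; not (not q or p) there: f:F. ✗
f: successors {g}; not (not q or p) there: g:F. ✗
g: successors {a, h}; not (not q or p) there: a:F, h:T. ✗
h: successors {a}; not (not q or p) there: a:F. ✗
Satisfying worlds: {a}.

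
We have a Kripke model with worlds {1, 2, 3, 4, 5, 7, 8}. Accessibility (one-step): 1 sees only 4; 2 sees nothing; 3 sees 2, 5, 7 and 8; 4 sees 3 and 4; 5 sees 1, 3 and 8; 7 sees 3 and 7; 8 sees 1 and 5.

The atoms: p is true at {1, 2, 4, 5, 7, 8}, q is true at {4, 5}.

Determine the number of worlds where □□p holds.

1: successors {4}; □p there: 4:F. ✗
2: no successors, so □□p holds vacuously. ✓
3: successors {2, 5, 7, 8}; □p there: 2:T, 5:F, 7:F, 8:T. ✗
4: successors {3, 4}; □p there: 3:T, 4:F. ✗
5: successors {1, 3, 8}; □p there: 1:T, 3:T, 8:T. ✓
7: successors {3, 7}; □p there: 3:T, 7:F. ✗
8: successors {1, 5}; □p there: 1:T, 5:F. ✗
Satisfying worlds: {2, 5}.

2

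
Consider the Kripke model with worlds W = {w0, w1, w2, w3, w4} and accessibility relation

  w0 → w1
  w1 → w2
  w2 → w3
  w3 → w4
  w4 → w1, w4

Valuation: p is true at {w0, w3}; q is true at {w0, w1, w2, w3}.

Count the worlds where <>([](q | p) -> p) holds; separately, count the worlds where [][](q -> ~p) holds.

For <>([](q | p) -> p):
w0: successors {w1}; [](q | p) -> p there: w1:F. ✗
w1: successors {w2}; [](q | p) -> p there: w2:F. ✗
w2: successors {w3}; [](q | p) -> p there: w3:T. ✓
w3: successors {w4}; [](q | p) -> p there: w4:T. ✓
w4: successors {w1, w4}; [](q | p) -> p there: w1:F, w4:T. ✓
— 3 worlds.
For [][](q -> ~p):
w0: successors {w1}; [](q -> ~p) there: w1:T. ✓
w1: successors {w2}; [](q -> ~p) there: w2:F. ✗
w2: successors {w3}; [](q -> ~p) there: w3:T. ✓
w3: successors {w4}; [](q -> ~p) there: w4:T. ✓
w4: successors {w1, w4}; [](q -> ~p) there: w1:T, w4:T. ✓
— 4 worlds.

3 and 4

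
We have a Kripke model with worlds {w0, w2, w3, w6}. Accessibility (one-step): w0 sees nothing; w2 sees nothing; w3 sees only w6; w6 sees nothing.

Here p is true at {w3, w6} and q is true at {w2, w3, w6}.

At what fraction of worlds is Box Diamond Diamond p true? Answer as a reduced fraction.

3/4

w0: no successors, so Box Diamond Diamond p holds vacuously. ✓
w2: no successors, so Box Diamond Diamond p holds vacuously. ✓
w3: successors {w6}; Diamond Diamond p there: w6:F. ✗
w6: no successors, so Box Diamond Diamond p holds vacuously. ✓
That's 3 of 4 worlds, so 3/4.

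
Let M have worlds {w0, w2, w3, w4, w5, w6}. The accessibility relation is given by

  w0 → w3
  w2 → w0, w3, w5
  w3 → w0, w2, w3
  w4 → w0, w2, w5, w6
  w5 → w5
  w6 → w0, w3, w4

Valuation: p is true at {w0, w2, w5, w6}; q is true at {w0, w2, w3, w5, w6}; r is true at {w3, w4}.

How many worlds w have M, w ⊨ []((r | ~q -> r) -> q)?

5

w0: successors {w3}; (r | ~q -> r) -> q there: w3:T. ✓
w2: successors {w0, w3, w5}; (r | ~q -> r) -> q there: w0:T, w3:T, w5:T. ✓
w3: successors {w0, w2, w3}; (r | ~q -> r) -> q there: w0:T, w2:T, w3:T. ✓
w4: successors {w0, w2, w5, w6}; (r | ~q -> r) -> q there: w0:T, w2:T, w5:T, w6:T. ✓
w5: successors {w5}; (r | ~q -> r) -> q there: w5:T. ✓
w6: successors {w0, w3, w4}; (r | ~q -> r) -> q there: w0:T, w3:T, w4:F. ✗
Satisfying worlds: {w0, w2, w3, w4, w5}.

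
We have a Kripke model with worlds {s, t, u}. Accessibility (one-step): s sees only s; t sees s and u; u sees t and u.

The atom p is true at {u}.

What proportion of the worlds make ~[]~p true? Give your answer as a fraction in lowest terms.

2/3

s: []~p is T. ✗
t: []~p is F. ✓
u: []~p is F. ✓
That's 2 of 3 worlds, so 2/3.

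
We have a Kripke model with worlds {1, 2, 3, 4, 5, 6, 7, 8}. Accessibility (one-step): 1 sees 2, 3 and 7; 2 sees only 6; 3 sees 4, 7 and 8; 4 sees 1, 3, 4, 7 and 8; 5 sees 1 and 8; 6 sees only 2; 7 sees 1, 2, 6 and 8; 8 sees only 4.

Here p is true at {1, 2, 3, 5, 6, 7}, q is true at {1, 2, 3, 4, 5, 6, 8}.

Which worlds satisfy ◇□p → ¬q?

{3, 7, 8}

1: ◇□p is T, ¬q is F. ✗
2: ◇□p is T, ¬q is F. ✗
3: ◇□p is F, ¬q is F. ✓
4: ◇□p is T, ¬q is F. ✗
5: ◇□p is T, ¬q is F. ✗
6: ◇□p is T, ¬q is F. ✗
7: ◇□p is T, ¬q is T. ✓
8: ◇□p is F, ¬q is F. ✓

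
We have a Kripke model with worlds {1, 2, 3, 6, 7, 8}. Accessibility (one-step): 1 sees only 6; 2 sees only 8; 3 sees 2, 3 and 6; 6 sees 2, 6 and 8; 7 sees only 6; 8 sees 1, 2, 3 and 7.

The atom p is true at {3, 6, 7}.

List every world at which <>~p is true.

{2, 3, 6, 8}

1: successors {6}; ~p there: 6:F. ✗
2: successors {8}; ~p there: 8:T. ✓
3: successors {2, 3, 6}; ~p there: 2:T, 3:F, 6:F. ✓
6: successors {2, 6, 8}; ~p there: 2:T, 6:F, 8:T. ✓
7: successors {6}; ~p there: 6:F. ✗
8: successors {1, 2, 3, 7}; ~p there: 1:T, 2:T, 3:F, 7:F. ✓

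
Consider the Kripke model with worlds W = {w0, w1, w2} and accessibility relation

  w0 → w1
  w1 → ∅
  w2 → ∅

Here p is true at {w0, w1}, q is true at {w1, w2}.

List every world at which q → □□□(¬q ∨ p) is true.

{w0, w1, w2}

w0: q is F, □□□(¬q ∨ p) is T. ✓
w1: q is T, □□□(¬q ∨ p) is T. ✓
w2: q is T, □□□(¬q ∨ p) is T. ✓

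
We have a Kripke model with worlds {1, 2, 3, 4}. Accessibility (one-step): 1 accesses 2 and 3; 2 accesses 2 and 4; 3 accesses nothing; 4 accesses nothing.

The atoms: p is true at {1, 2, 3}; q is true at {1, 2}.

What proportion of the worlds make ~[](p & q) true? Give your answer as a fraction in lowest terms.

1/2

1: [](p & q) is F. ✓
2: [](p & q) is F. ✓
3: [](p & q) is T. ✗
4: [](p & q) is T. ✗
That's 2 of 4 worlds, so 2/4 = 1/2.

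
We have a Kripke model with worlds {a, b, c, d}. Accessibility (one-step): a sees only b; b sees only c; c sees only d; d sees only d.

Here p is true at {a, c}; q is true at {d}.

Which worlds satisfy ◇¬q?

a: successors {b}; ¬q there: b:T. ✓
b: successors {c}; ¬q there: c:T. ✓
c: successors {d}; ¬q there: d:F. ✗
d: successors {d}; ¬q there: d:F. ✗

{a, b}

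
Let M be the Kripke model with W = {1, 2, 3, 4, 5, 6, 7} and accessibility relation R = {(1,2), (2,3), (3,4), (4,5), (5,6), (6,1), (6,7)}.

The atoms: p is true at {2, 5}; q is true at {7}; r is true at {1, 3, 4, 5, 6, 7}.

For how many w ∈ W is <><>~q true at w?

1: successors {2}; <>~q there: 2:T. ✓
2: successors {3}; <>~q there: 3:T. ✓
3: successors {4}; <>~q there: 4:T. ✓
4: successors {5}; <>~q there: 5:T. ✓
5: successors {6}; <>~q there: 6:T. ✓
6: successors {1, 7}; <>~q there: 1:T, 7:F. ✓
7: no successors, so <><>~q fails. ✗
Satisfying worlds: {1, 2, 3, 4, 5, 6}.

6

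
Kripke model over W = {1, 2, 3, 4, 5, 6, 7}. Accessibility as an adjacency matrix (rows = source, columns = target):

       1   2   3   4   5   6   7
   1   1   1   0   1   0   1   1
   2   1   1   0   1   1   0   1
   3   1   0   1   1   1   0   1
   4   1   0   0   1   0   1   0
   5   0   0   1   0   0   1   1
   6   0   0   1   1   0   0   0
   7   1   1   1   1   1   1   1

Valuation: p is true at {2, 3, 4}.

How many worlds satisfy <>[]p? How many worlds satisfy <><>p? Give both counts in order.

4 and 7

For <>[]p:
1: successors {1, 2, 4, 6, 7}; []p there: 1:F, 2:F, 4:F, 6:T, 7:F. ✓
2: successors {1, 2, 4, 5, 7}; []p there: 1:F, 2:F, 4:F, 5:F, 7:F. ✗
3: successors {1, 3, 4, 5, 7}; []p there: 1:F, 3:F, 4:F, 5:F, 7:F. ✗
4: successors {1, 4, 6}; []p there: 1:F, 4:F, 6:T. ✓
5: successors {3, 6, 7}; []p there: 3:F, 6:T, 7:F. ✓
6: successors {3, 4}; []p there: 3:F, 4:F. ✗
7: successors {1, 2, 3, 4, 5, 6, 7}; []p there: 1:F, 2:F, 3:F, 4:F, 5:F, 6:T, 7:F. ✓
— 4 worlds.
For <><>p:
1: successors {1, 2, 4, 6, 7}; <>p there: 1:T, 2:T, 4:T, 6:T, 7:T. ✓
2: successors {1, 2, 4, 5, 7}; <>p there: 1:T, 2:T, 4:T, 5:T, 7:T. ✓
3: successors {1, 3, 4, 5, 7}; <>p there: 1:T, 3:T, 4:T, 5:T, 7:T. ✓
4: successors {1, 4, 6}; <>p there: 1:T, 4:T, 6:T. ✓
5: successors {3, 6, 7}; <>p there: 3:T, 6:T, 7:T. ✓
6: successors {3, 4}; <>p there: 3:T, 4:T. ✓
7: successors {1, 2, 3, 4, 5, 6, 7}; <>p there: 1:T, 2:T, 3:T, 4:T, 5:T, 6:T, 7:T. ✓
— 7 worlds.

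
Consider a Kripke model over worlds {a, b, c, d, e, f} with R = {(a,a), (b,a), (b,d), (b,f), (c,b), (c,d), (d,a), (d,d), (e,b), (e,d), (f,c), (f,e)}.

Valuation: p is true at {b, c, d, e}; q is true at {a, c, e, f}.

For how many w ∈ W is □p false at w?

a: successors {a}; p there: a:F. ✗
b: successors {a, d, f}; p there: a:F, d:T, f:F. ✗
c: successors {b, d}; p there: b:T, d:T. ✓
d: successors {a, d}; p there: a:F, d:T. ✗
e: successors {b, d}; p there: b:T, d:T. ✓
f: successors {c, e}; p there: c:T, e:T. ✓
Satisfying worlds: {c, e, f}.
So □p fails at the other 3 worlds.

3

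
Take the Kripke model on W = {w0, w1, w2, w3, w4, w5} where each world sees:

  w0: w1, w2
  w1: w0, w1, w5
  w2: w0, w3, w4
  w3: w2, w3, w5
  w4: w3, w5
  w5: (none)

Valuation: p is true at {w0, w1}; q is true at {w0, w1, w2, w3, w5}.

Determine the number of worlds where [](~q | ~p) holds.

3

w0: successors {w1, w2}; ~q | ~p there: w1:F, w2:T. ✗
w1: successors {w0, w1, w5}; ~q | ~p there: w0:F, w1:F, w5:T. ✗
w2: successors {w0, w3, w4}; ~q | ~p there: w0:F, w3:T, w4:T. ✗
w3: successors {w2, w3, w5}; ~q | ~p there: w2:T, w3:T, w5:T. ✓
w4: successors {w3, w5}; ~q | ~p there: w3:T, w5:T. ✓
w5: no successors, so [](~q | ~p) holds vacuously. ✓
Satisfying worlds: {w3, w4, w5}.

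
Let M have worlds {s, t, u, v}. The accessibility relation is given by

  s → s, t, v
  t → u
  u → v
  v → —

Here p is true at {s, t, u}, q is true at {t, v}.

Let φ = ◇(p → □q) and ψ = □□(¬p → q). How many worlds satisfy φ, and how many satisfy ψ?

3 and 4

For ◇(p → □q):
s: successors {s, t, v}; p → □q there: s:F, t:F, v:T. ✓
t: successors {u}; p → □q there: u:T. ✓
u: successors {v}; p → □q there: v:T. ✓
v: no successors, so ◇(p → □q) fails. ✗
— 3 worlds.
For □□(¬p → q):
s: successors {s, t, v}; □(¬p → q) there: s:T, t:T, v:T. ✓
t: successors {u}; □(¬p → q) there: u:T. ✓
u: successors {v}; □(¬p → q) there: v:T. ✓
v: no successors, so □□(¬p → q) holds vacuously. ✓
— 4 worlds.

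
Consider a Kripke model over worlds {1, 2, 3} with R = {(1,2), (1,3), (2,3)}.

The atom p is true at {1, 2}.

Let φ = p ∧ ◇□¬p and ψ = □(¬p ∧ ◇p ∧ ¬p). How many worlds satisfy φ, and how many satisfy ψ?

For p ∧ ◇□¬p:
1: p is T, ◇□¬p is T. ✓
2: p is T, ◇□¬p is T. ✓
3: p is F, ◇□¬p is F. ✗
— 2 worlds.
For □(¬p ∧ ◇p ∧ ¬p):
1: successors {2, 3}; ¬p ∧ ◇p ∧ ¬p there: 2:F, 3:F. ✗
2: successors {3}; ¬p ∧ ◇p ∧ ¬p there: 3:F. ✗
3: no successors, so □(¬p ∧ ◇p ∧ ¬p) holds vacuously. ✓
— 1 world.

2 and 1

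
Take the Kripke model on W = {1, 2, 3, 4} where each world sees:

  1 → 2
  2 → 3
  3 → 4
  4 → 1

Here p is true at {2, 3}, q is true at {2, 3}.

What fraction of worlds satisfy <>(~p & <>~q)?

1: successors {2}; ~p & <>~q there: 2:F. ✗
2: successors {3}; ~p & <>~q there: 3:F. ✗
3: successors {4}; ~p & <>~q there: 4:T. ✓
4: successors {1}; ~p & <>~q there: 1:F. ✗
That's 1 of 4 worlds, so 1/4.

1/4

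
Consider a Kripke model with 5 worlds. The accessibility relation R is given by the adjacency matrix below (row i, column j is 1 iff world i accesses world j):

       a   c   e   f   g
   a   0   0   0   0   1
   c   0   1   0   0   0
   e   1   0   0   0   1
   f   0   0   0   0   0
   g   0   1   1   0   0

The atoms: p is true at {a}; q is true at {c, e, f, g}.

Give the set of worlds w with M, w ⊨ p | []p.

a: p is T, []p is F. ✓
c: p is F, []p is F. ✗
e: p is F, []p is F. ✗
f: p is F, []p is T. ✓
g: p is F, []p is F. ✗

{a, f}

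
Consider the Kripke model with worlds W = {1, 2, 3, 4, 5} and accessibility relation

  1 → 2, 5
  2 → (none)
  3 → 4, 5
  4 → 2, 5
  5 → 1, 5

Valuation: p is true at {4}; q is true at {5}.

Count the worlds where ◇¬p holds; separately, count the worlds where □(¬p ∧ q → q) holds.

4 and 5

For ◇¬p:
1: successors {2, 5}; ¬p there: 2:T, 5:T. ✓
2: no successors, so ◇¬p fails. ✗
3: successors {4, 5}; ¬p there: 4:F, 5:T. ✓
4: successors {2, 5}; ¬p there: 2:T, 5:T. ✓
5: successors {1, 5}; ¬p there: 1:T, 5:T. ✓
— 4 worlds.
For □(¬p ∧ q → q):
1: successors {2, 5}; ¬p ∧ q → q there: 2:T, 5:T. ✓
2: no successors, so □(¬p ∧ q → q) holds vacuously. ✓
3: successors {4, 5}; ¬p ∧ q → q there: 4:T, 5:T. ✓
4: successors {2, 5}; ¬p ∧ q → q there: 2:T, 5:T. ✓
5: successors {1, 5}; ¬p ∧ q → q there: 1:T, 5:T. ✓
— 5 worlds.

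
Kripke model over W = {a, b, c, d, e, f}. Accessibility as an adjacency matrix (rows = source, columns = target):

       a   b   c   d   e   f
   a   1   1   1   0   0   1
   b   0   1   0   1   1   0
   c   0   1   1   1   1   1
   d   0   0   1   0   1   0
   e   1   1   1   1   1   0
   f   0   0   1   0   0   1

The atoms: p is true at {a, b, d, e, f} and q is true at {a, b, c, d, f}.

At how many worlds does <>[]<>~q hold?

a: successors {a, b, c, f}; []<>~q there: a:F, b:T, c:F, f:F. ✓
b: successors {b, d, e}; []<>~q there: b:T, d:T, e:F. ✓
c: successors {b, c, d, e, f}; []<>~q there: b:T, c:F, d:T, e:F, f:F. ✓
d: successors {c, e}; []<>~q there: c:F, e:F. ✗
e: successors {a, b, c, d, e}; []<>~q there: a:F, b:T, c:F, d:T, e:F. ✓
f: successors {c, f}; []<>~q there: c:F, f:F. ✗
Satisfying worlds: {a, b, c, e}.

4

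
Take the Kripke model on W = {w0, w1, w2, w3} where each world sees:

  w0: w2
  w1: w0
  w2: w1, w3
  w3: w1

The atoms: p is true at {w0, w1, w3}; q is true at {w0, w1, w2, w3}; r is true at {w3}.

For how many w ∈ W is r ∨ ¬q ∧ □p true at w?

w0: r is F, ¬q ∧ □p is F. ✗
w1: r is F, ¬q ∧ □p is F. ✗
w2: r is F, ¬q ∧ □p is F. ✗
w3: r is T, ¬q ∧ □p is F. ✓
Satisfying worlds: {w3}.

1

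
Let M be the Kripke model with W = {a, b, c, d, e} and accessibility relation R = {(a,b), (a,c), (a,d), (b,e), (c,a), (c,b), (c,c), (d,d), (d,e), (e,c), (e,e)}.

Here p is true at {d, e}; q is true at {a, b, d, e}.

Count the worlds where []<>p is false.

a: successors {b, c, d}; <>p there: b:T, c:F, d:T. ✗
b: successors {e}; <>p there: e:T. ✓
c: successors {a, b, c}; <>p there: a:T, b:T, c:F. ✗
d: successors {d, e}; <>p there: d:T, e:T. ✓
e: successors {c, e}; <>p there: c:F, e:T. ✗
Satisfying worlds: {b, d}.
So []<>p fails at the other 3 worlds.

3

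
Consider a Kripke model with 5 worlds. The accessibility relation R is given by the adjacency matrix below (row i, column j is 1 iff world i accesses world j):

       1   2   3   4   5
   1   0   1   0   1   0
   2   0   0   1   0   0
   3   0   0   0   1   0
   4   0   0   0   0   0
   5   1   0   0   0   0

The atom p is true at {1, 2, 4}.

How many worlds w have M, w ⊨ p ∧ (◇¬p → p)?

3

1: p is T, ◇¬p → p is T. ✓
2: p is T, ◇¬p → p is T. ✓
3: p is F, ◇¬p → p is T. ✗
4: p is T, ◇¬p → p is T. ✓
5: p is F, ◇¬p → p is T. ✗
Satisfying worlds: {1, 2, 4}.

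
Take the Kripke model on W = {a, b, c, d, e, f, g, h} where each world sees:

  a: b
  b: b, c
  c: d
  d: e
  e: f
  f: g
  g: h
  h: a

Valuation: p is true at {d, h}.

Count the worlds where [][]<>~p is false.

a: successors {b}; []<>~p there: b:F. ✗
b: successors {b, c}; []<>~p there: b:F, c:T. ✗
c: successors {d}; []<>~p there: d:T. ✓
d: successors {e}; []<>~p there: e:T. ✓
e: successors {f}; []<>~p there: f:F. ✗
f: successors {g}; []<>~p there: g:T. ✓
g: successors {h}; []<>~p there: h:T. ✓
h: successors {a}; []<>~p there: a:T. ✓
Satisfying worlds: {c, d, f, g, h}.
So [][]<>~p fails at the other 3 worlds.

3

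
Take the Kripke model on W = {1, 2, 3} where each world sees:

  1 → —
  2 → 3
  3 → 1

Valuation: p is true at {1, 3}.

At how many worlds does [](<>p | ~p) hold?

2

1: no successors, so [](<>p | ~p) holds vacuously. ✓
2: successors {3}; <>p | ~p there: 3:T. ✓
3: successors {1}; <>p | ~p there: 1:F. ✗
Satisfying worlds: {1, 2}.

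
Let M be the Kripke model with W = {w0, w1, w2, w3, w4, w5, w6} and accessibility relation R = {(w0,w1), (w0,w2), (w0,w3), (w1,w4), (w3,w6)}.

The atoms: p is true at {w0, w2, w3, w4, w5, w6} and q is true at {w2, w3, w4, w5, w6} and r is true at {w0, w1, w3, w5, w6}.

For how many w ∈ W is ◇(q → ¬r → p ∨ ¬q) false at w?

4

w0: successors {w1, w2, w3}; q → ¬r → p ∨ ¬q there: w1:T, w2:T, w3:T. ✓
w1: successors {w4}; q → ¬r → p ∨ ¬q there: w4:T. ✓
w2: no successors, so ◇(q → ¬r → p ∨ ¬q) fails. ✗
w3: successors {w6}; q → ¬r → p ∨ ¬q there: w6:T. ✓
w4: no successors, so ◇(q → ¬r → p ∨ ¬q) fails. ✗
w5: no successors, so ◇(q → ¬r → p ∨ ¬q) fails. ✗
w6: no successors, so ◇(q → ¬r → p ∨ ¬q) fails. ✗
Satisfying worlds: {w0, w1, w3}.
So ◇(q → ¬r → p ∨ ¬q) fails at the other 4 worlds.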